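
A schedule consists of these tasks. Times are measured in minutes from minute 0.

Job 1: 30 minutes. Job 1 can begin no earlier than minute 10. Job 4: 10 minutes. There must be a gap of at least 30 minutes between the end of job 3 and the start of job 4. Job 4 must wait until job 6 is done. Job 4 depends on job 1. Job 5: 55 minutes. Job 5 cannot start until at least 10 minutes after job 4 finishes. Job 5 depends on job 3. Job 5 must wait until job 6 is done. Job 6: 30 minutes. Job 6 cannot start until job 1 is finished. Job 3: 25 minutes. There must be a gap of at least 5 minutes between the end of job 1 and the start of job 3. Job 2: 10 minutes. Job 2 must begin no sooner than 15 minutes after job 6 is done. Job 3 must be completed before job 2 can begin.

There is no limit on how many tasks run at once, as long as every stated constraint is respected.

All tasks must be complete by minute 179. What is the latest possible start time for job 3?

49

Nothing follows job 2; the deadline of minute 179 is its only limit. It must start by 179 − 10 = minute 169.
Nothing follows job 5; the deadline of minute 179 is its only limit. It must start by 179 − 55 = minute 124.
Job 4 has to be done before job 5 (must start by minute 124, minus 10-minute gap → minute 114). That means finishing by minute 114, i.e. starting by 114 − 10 = minute 104.
Job 3 has several dependents: job 2 (must start by minute 169); job 4 (must start by minute 104, minus 30-minute gap → minute 74); job 5 (must start by minute 124). The earliest of those limits is minute 74, so job 3 must start by 74 − 25 = minute 49.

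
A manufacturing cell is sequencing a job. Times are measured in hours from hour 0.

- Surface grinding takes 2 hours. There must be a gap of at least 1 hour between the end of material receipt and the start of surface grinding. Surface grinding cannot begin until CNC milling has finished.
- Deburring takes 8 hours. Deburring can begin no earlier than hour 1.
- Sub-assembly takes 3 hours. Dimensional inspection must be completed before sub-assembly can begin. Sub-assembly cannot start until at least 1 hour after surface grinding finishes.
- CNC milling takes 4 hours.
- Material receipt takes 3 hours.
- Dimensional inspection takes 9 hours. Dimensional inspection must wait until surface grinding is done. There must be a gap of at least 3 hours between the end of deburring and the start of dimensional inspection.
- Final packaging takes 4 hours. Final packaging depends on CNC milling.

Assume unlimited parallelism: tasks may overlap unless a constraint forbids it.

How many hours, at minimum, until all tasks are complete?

CNC milling can start immediately at hour 0; it finishes at hour 4.
After CNC milling (finishes hour 4), final packaging can start at hour 4 and finishes at hour 8.
Deburring cannot begin until its own release at hour 1. It runs from hour 1 to 1 + 8 = hour 9.
Material receipt has no prerequisites, so it starts at hour 0 and finishes at hour 3.
For surface grinding: material receipt (finishes hour 3, plus 1-hour gap → hour 4); CNC milling (finishes hour 4). Taking the maximum gives a start of hour 4, and it finishes at 4 + 2 = hour 6.
For dimensional inspection: surface grinding (finishes hour 6); deburring (finishes hour 9, plus 3-hour gap → hour 12). Taking the maximum gives a start of hour 12, and it finishes at 12 + 9 = hour 21.
For sub-assembly: dimensional inspection (finishes hour 21); surface grinding (finishes hour 6, plus 1-hour gap → hour 7). Taking the maximum gives a start of hour 21, and it finishes at 21 + 3 = hour 24.
All tasks are finished once the last one completes. Finish times: Material receipt at 3, Deburring at 9, CNC milling at 4, Surface grinding at 6, Dimensional inspection at 21, Sub-assembly at 24, Final packaging at 8. The latest is hour 24.

24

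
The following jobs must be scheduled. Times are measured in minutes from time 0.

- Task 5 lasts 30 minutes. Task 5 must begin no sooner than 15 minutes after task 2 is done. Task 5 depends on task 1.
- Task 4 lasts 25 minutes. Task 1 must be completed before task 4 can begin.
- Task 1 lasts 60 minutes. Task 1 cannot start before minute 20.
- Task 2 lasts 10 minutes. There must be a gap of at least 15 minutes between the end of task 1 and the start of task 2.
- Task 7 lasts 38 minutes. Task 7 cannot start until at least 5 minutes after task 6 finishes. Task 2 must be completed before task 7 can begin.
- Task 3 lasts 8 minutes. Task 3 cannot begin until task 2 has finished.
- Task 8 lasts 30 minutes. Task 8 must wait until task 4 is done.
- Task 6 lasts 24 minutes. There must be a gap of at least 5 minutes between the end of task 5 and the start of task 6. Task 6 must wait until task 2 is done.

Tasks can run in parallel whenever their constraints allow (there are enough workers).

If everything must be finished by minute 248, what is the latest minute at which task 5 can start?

146

Task 7 has no dependents, so it just needs to finish by minute 248. Starting by 248 − 38 = minute 210 achieves that.
Task 6 must finish before task 7 (must start by minute 210, minus 5-minute gap → minute 205). With a 24-minute duration, task 6 must start by 205 − 24 = minute 181.
Task 5 has to be done before task 6 (must start by minute 181, minus 5-minute gap → minute 176). That means finishing by minute 176, i.e. starting by 176 − 30 = minute 146.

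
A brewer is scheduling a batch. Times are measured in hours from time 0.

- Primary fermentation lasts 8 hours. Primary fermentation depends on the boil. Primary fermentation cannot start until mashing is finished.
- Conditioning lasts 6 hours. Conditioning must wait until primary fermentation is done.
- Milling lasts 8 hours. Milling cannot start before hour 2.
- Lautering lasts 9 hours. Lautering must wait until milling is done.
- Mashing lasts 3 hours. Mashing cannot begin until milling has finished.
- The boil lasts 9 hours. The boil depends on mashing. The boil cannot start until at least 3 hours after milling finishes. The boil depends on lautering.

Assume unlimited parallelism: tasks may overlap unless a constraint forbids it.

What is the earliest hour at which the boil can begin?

Milling cannot begin until its own release at hour 2. It runs from hour 2 to 2 + 8 = hour 10.
Lautering cannot begin until milling (finishes hour 10). It runs from hour 10 to 10 + 9 = hour 19.
After milling (finishes hour 10), mashing can start at hour 10 and finishes at hour 13.
The boil waits on mashing (finishes hour 13); milling (finishes hour 10, plus 3-hour gap → hour 13); lautering (finishes hour 19). The latest of these is hour 19, which is the earliest the boil can start.

19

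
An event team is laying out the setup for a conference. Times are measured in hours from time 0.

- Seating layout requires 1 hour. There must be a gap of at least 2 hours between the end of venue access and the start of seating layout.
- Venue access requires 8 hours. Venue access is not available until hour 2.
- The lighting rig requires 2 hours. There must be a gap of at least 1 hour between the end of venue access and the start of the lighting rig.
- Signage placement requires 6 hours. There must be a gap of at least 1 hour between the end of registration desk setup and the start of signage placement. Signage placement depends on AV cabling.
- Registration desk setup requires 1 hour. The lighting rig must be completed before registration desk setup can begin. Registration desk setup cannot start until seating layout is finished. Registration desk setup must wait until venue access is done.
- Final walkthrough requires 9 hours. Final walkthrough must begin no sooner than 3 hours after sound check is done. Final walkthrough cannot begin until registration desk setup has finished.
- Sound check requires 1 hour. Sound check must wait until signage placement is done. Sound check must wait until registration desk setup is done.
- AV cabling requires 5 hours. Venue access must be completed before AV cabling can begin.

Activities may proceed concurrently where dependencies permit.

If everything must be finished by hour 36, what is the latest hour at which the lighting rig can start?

To finish by hour 36, final walkthrough (duration 9) must start no later than hour 27.
Since final walkthrough (must start by hour 27, minus 3-hour gap → hour 24) depends on it, sound check must finish by hour 24. Backing off its 1-hour duration gives a latest start of hour 23.
Since sound check (must start by hour 23) depends on it, signage placement must finish by hour 23. Backing off its 6-hour duration gives a latest start of hour 17.
Registration desk setup has several dependents: signage placement (must start by hour 17, minus 1-hour gap → hour 16); sound check (must start by hour 23); final walkthrough (must start by hour 27). The earliest of those limits is hour 16, so registration desk setup must start by 16 − 1 = hour 15.
The lighting rig must finish before registration desk setup (must start by hour 15). With a 2-hour duration, the lighting rig must start by 15 − 2 = hour 13.

13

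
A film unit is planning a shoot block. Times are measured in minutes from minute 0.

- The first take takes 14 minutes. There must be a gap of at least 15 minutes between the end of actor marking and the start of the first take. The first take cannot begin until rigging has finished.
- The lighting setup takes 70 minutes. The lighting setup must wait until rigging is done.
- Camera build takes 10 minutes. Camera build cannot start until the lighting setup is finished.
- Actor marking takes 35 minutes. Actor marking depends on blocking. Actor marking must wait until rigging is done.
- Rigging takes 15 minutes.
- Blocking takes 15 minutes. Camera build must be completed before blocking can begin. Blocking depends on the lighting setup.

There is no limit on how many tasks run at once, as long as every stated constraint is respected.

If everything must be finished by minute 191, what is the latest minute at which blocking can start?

112

Nothing follows the first take; the deadline of minute 191 is its only limit. It must start by 191 − 14 = minute 177.
Since the first take (must start by minute 177, minus 15-minute gap → minute 162) depends on it, actor marking must finish by minute 162. Backing off its 35-minute duration gives a latest start of minute 127.
Blocking feeds into actor marking (must start by minute 127); so blocking must finish by minute 127 and therefore start by minute 112.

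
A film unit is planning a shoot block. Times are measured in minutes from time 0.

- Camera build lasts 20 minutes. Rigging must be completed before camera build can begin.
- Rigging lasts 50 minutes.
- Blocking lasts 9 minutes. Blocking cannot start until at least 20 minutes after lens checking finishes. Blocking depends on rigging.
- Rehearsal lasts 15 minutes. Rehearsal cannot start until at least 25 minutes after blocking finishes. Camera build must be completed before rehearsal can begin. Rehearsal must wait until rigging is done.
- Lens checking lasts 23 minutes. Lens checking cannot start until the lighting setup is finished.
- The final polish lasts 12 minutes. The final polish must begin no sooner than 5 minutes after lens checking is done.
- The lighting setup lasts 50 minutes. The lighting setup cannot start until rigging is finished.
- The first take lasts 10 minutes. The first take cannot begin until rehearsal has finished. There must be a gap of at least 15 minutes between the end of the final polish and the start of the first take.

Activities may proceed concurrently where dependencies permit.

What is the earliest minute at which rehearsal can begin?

Rigging can start immediately at minute 0; it finishes at minute 50.
After rigging (finishes minute 50), camera build can start at minute 50 and finishes at minute 70.
The lighting setup cannot begin until rigging (finishes minute 50). It runs from minute 50 to 50 + 50 = minute 100.
After the lighting setup (finishes minute 100), lens checking can start at minute 100 and finishes at minute 123.
Blocking cannot start until lens checking (finishes minute 123, plus 20-minute gap → minute 143); rigging (finishes minute 50). The controlling bound is minute 143, so blocking finishes at 143 + 9 = minute 152.
Rehearsal waits on blocking (finishes minute 152, plus 25-minute gap → minute 177); camera build (finishes minute 70); rigging (finishes minute 50). The latest of these is minute 177, which is the earliest rehearsal can start.

177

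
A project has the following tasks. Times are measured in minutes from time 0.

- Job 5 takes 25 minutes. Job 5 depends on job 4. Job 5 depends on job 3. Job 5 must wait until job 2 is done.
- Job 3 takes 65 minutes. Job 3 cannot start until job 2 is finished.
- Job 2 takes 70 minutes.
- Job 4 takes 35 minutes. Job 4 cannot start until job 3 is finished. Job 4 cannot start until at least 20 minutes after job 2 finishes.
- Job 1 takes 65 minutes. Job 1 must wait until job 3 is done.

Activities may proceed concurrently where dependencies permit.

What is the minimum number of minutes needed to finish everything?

Job 2 has no prerequisites, so it starts at minute 0 and finishes at minute 70.
After job 2 (finishes minute 70), job 3 can start at minute 70 and finishes at minute 135.
Job 4 has to wait for job 3 (finishes minute 135); job 2 (finishes minute 70, plus 20-minute gap → minute 90). The latest of these is minute 135, so job 4 runs minute 135 to 135 + 35 = minute 170.
Job 5 has to wait for job 4 (finishes minute 170); job 3 (finishes minute 135); job 2 (finishes minute 70). The latest of these is minute 170, so job 5 runs minute 170 to 170 + 25 = minute 195.
After job 3 (finishes minute 135), job 1 can start at minute 135 and finishes at minute 200.
All tasks are finished once the last one completes. Finish times: Job 1 at 200, Job 2 at 70, Job 3 at 135, Job 4 at 170, Job 5 at 195. The latest is minute 200.

200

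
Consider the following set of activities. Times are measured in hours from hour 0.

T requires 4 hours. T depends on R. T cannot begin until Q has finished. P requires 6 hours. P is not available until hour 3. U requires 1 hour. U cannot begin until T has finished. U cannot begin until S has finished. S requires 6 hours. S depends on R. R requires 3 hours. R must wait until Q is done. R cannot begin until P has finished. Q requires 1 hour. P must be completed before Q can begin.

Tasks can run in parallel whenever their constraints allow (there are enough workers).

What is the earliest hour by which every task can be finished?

20

P waits on its own release at hour 3, so it starts at hour 3 and finishes at 3 + 6 = hour 9.
Q waits on P (finishes hour 9), so it starts at hour 9 and finishes at 9 + 1 = hour 10.
For R: Q (finishes hour 10); P (finishes hour 9). Taking the maximum gives a start of hour 10, and it finishes at 10 + 3 = hour 13.
T has to wait for R (finishes hour 13); Q (finishes hour 10). The latest of these is hour 13, so T runs hour 13 to 13 + 4 = hour 17.
S waits on R (finishes hour 13), so it starts at hour 13 and finishes at 13 + 6 = hour 19.
U has to wait for T (finishes hour 17); S (finishes hour 19). The latest of these is hour 19, so U runs hour 19 to 19 + 1 = hour 20.
All tasks are finished once the last one completes. Finish times: P at 9, Q at 10, R at 13, S at 19, T at 17, U at 20. The latest is hour 20.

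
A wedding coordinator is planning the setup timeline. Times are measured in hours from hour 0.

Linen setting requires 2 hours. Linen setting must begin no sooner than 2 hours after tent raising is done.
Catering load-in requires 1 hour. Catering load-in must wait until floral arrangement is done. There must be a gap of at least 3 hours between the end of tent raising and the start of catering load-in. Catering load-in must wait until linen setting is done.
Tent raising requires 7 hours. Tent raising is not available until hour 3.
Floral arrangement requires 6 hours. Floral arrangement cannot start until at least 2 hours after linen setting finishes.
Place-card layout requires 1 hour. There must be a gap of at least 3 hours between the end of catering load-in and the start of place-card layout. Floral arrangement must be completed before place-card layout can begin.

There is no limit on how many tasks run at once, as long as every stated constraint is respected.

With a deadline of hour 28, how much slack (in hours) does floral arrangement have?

1

Tent raising waits on its own release at hour 3, so it starts at hour 3 and finishes at 3 + 7 = hour 10.
Linen setting waits on tent raising (finishes hour 10, plus 2-hour gap → hour 12), so it starts at hour 12 and finishes at 12 + 2 = hour 14.
Floral arrangement cannot begin until linen setting (finishes hour 14, plus 2-hour gap → hour 16). It runs from hour 16 to 16 + 6 = hour 22.

Working backward from the deadline:
Place-card layout must finish by hour 28; it takes 1 hour, so it must start by 28 − 1 = hour 27.
Since place-card layout (must start by hour 27, minus 3-hour gap → hour 24) depends on it, catering load-in must finish by hour 24. Backing off its 1-hour duration gives a latest start of hour 23.
Floral arrangement must finish in time for catering load-in (must start by hour 23); place-card layout (must start by hour 27). The tightest is hour 23, so floral arrangement must start by 23 − 6 = hour 17.
So floral arrangement can start as early as hour 16 and as late as hour 17, giving 17 − 16 = 1 hour of slack.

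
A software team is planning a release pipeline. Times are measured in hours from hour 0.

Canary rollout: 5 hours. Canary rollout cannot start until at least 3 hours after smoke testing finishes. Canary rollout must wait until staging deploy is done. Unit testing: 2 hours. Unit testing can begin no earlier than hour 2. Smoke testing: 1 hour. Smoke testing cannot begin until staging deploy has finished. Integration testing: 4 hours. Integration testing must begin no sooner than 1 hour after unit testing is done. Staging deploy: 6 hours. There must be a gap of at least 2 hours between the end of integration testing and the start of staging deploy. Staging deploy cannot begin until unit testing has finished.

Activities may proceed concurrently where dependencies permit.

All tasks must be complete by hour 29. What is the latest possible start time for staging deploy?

14

Nothing follows canary rollout; the deadline of hour 29 is its only limit. It must start by 29 − 5 = hour 24.
Smoke testing has to be done before canary rollout (must start by hour 24, minus 3-hour gap → hour 21). That means finishing by hour 21, i.e. starting by 21 − 1 = hour 20.
Staging deploy must finish in time for smoke testing (must start by hour 20); canary rollout (must start by hour 24). The tightest is hour 20, so staging deploy must start by 20 − 6 = hour 14.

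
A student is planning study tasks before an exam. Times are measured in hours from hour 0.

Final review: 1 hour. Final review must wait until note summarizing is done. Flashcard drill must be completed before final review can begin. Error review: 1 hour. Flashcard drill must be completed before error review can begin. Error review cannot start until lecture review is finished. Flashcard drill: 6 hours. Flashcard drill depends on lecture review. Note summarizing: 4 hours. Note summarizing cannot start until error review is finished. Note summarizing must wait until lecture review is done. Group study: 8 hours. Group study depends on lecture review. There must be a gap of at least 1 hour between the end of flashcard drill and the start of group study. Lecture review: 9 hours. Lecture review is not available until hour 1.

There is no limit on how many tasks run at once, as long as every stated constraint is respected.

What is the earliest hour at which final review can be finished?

Lecture review cannot begin until its own release at hour 1. It runs from hour 1 to 1 + 9 = hour 10.
Flashcard drill cannot begin until lecture review (finishes hour 10). It runs from hour 10 to 10 + 6 = hour 16.
Error review cannot start until flashcard drill (finishes hour 16); lecture review (finishes hour 10). The controlling bound is hour 16, so error review finishes at 16 + 1 = hour 17.
Note summarizing has to wait for error review (finishes hour 17); lecture review (finishes hour 10). The latest of these is hour 17, so note summarizing runs hour 17 to 17 + 4 = hour 21.
For final review: note summarizing (finishes hour 21); flashcard drill (finishes hour 16). Taking the maximum gives a start of hour 21, and it finishes at 21 + 1 = hour 22.

22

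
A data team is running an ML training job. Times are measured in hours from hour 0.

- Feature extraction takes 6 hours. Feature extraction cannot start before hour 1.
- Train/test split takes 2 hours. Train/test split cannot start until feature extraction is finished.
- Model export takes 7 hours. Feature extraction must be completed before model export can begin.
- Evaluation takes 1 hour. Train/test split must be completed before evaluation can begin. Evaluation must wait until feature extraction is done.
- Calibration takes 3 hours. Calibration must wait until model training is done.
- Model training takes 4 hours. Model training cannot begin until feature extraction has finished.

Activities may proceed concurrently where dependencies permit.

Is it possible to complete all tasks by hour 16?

Feature extraction waits on its own release at hour 1, so it starts at hour 1 and finishes at 1 + 6 = hour 7.
Model export waits on feature extraction (finishes hour 7), so it starts at hour 7 and finishes at 7 + 7 = hour 14.
After feature extraction (finishes hour 7), model training can start at hour 7 and finishes at hour 11.
After model training (finishes hour 11), calibration can start at hour 11 and finishes at hour 14.
Train/test split cannot begin until feature extraction (finishes hour 7). It runs from hour 7 to 7 + 2 = hour 9.
Evaluation needs all of train/test split (finishes hour 9); feature extraction (finishes hour 7). That puts its earliest start at hour 9; it finishes at 9 + 1 = hour 10.
Every task is finished by hour 14, which is no later than the deadline of 16, so the schedule is feasible.

Yes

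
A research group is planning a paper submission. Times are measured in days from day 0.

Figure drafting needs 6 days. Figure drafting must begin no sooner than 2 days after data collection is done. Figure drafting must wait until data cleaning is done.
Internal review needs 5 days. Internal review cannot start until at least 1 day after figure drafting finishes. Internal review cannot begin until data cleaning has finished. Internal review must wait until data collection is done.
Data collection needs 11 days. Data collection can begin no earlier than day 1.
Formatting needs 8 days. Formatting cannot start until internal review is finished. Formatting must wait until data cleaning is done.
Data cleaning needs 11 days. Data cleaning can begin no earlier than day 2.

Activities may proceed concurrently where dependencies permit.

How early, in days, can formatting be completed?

34

After its own release at day 2, data cleaning can start at day 2 and finishes at day 13.
After its own release at day 1, data collection can start at day 1 and finishes at day 12.
Figure drafting cannot start until data collection (finishes day 12, plus 2-day gap → day 14); data cleaning (finishes day 13). The controlling bound is day 14, so figure drafting finishes at 14 + 6 = day 20.
For internal review: figure drafting (finishes day 20, plus 1-day gap → day 21); data cleaning (finishes day 13); data collection (finishes day 12). Taking the maximum gives a start of day 21, and it finishes at 21 + 5 = day 26.
Formatting cannot start until internal review (finishes day 26); data cleaning (finishes day 13). The controlling bound is day 26, so formatting finishes at 26 + 8 = day 34.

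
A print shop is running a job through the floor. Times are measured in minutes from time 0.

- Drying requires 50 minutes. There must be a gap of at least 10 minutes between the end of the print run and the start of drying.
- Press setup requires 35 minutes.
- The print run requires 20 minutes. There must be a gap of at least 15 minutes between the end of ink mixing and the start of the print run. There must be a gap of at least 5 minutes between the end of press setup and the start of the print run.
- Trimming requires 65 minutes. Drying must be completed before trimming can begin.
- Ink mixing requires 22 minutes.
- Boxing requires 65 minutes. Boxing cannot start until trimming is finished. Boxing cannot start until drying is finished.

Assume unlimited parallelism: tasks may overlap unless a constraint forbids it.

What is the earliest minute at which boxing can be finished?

250

Press setup can start immediately at minute 0; it finishes at minute 35.
Nothing blocks ink mixing, so it runs from minute 0 to minute 22.
The print run has to wait for ink mixing (finishes minute 22, plus 15-minute gap → minute 37); press setup (finishes minute 35, plus 5-minute gap → minute 40). The latest of these is minute 40, so the print run runs minute 40 to 40 + 20 = minute 60.
After the print run (finishes minute 60, plus 10-minute gap → minute 70), drying can start at minute 70 and finishes at minute 120.
After drying (finishes minute 120), trimming can start at minute 120 and finishes at minute 185.
For boxing: trimming (finishes minute 185); drying (finishes minute 120). Taking the maximum gives a start of minute 185, and it finishes at 185 + 65 = minute 250.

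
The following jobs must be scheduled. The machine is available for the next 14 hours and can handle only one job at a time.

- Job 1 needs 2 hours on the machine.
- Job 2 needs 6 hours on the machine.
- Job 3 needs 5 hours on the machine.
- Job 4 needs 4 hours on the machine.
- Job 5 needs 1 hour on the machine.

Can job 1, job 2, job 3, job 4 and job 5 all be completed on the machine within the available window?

Running back to back, the jobs need 2 + 6 + 5 + 4 + 1 = 18 hours on the machine.
Since 18 > 14, they cannot all fit.

No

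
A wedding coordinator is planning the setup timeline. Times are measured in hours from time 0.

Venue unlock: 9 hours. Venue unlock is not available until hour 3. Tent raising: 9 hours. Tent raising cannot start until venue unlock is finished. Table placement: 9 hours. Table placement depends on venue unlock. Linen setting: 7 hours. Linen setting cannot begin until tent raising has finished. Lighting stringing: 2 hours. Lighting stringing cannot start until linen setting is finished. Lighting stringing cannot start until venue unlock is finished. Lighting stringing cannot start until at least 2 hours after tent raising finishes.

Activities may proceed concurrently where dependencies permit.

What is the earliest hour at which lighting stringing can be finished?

30

Venue unlock waits on its own release at hour 3, so it starts at hour 3 and finishes at 3 + 9 = hour 12.
After venue unlock (finishes hour 12), tent raising can start at hour 12 and finishes at hour 21.
After tent raising (finishes hour 21), linen setting can start at hour 21 and finishes at hour 28.
Lighting stringing has to wait for linen setting (finishes hour 28); venue unlock (finishes hour 12); tent raising (finishes hour 21, plus 2-hour gap → hour 23). The latest of these is hour 28, so lighting stringing runs hour 28 to 28 + 2 = hour 30.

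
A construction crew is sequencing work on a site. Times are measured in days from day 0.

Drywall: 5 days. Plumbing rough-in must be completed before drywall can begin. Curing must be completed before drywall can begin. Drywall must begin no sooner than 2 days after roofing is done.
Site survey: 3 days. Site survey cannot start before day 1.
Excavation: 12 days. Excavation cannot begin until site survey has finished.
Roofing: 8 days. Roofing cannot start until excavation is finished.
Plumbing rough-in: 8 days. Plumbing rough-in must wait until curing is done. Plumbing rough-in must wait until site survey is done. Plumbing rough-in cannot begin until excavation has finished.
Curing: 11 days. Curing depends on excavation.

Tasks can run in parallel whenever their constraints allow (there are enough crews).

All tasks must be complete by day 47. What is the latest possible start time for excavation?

Drywall must finish by day 47; it takes 5 days, so it must start by 47 − 5 = day 42.
Since drywall (must start by day 42) depends on it, plumbing rough-in must finish by day 42. Backing off its 8-day duration gives a latest start of day 34.
For curing: plumbing rough-in (must start by day 34); drywall (must start by day 42). The most restrictive is day 34; with an 11-day duration, curing must start by day 23.
Roofing feeds into drywall (must start by day 42, minus 2-day gap → day 40); so roofing must finish by day 40 and therefore start by day 32.
Excavation feeds curing (must start by day 23); roofing (must start by day 32); plumbing rough-in (must start by day 34). Taking the minimum, excavation must finish by day 23 and start by 23 − 12 = day 11.

11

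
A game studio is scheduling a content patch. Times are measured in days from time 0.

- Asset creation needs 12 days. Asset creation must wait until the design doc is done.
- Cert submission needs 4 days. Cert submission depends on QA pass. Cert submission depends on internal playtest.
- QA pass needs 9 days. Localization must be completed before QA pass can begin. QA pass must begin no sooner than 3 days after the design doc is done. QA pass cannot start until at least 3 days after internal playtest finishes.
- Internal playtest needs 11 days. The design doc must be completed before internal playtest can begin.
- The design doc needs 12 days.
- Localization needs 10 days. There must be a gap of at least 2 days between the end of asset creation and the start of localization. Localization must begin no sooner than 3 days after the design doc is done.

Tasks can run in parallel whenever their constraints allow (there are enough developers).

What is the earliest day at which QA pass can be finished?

45

The design doc can start immediately at day 0; it finishes at day 12.
Internal playtest cannot begin until the design doc (finishes day 12). It runs from day 12 to 12 + 11 = day 23.
After the design doc (finishes day 12), asset creation can start at day 12 and finishes at day 24.
For localization: asset creation (finishes day 24, plus 2-day gap → day 26); the design doc (finishes day 12, plus 3-day gap → day 15). Taking the maximum gives a start of day 26, and it finishes at 26 + 10 = day 36.
QA pass has to wait for localization (finishes day 36); the design doc (finishes day 12, plus 3-day gap → day 15); internal playtest (finishes day 23, plus 3-day gap → day 26). The latest of these is day 36, so QA pass runs day 36 to 36 + 9 = day 45.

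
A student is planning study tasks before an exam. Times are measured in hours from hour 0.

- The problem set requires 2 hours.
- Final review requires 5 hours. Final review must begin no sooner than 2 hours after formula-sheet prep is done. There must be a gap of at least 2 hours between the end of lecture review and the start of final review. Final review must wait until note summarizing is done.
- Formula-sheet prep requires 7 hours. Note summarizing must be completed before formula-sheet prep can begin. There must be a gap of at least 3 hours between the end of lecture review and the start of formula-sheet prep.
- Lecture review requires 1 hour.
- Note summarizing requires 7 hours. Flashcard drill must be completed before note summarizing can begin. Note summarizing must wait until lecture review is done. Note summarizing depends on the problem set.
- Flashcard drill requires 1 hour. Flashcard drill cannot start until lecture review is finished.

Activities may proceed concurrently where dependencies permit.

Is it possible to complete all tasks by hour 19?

No

The problem set has no prerequisites, so it starts at hour 0 and finishes at hour 2.
Lecture review has no prerequisites, so it starts at hour 0 and finishes at hour 1.
Flashcard drill cannot begin until lecture review (finishes hour 1). It runs from hour 1 to 1 + 1 = hour 2.
Note summarizing needs all of flashcard drill (finishes hour 2); lecture review (finishes hour 1); the problem set (finishes hour 2). That puts its earliest start at hour 2; it finishes at 2 + 7 = hour 9.
Formula-sheet prep cannot start until note summarizing (finishes hour 9); lecture review (finishes hour 1, plus 3-hour gap → hour 4). The controlling bound is hour 9, so formula-sheet prep finishes at 9 + 7 = hour 16.
Final review needs all of formula-sheet prep (finishes hour 16, plus 2-hour gap → hour 18); lecture review (finishes hour 1, plus 2-hour gap → hour 3); note summarizing (finishes hour 9). That puts its earliest start at hour 18; it finishes at 18 + 5 = hour 23.
The earliest everything can be done is hour 23, which is after the deadline of 19, so it is not possible.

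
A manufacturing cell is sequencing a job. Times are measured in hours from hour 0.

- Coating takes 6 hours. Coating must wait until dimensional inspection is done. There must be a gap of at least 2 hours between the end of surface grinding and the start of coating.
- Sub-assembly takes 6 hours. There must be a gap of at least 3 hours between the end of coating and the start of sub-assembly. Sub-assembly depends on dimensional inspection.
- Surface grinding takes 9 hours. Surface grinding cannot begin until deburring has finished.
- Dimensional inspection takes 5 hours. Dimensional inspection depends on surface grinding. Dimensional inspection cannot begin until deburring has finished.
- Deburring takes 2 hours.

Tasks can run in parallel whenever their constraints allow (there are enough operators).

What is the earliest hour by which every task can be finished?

Nothing blocks deburring, so it runs from hour 0 to hour 2.
Surface grinding waits on deburring (finishes hour 2), so it starts at hour 2 and finishes at 2 + 9 = hour 11.
Dimensional inspection cannot start until surface grinding (finishes hour 11); deburring (finishes hour 2). The controlling bound is hour 11, so dimensional inspection finishes at 11 + 5 = hour 16.
Coating has to wait for dimensional inspection (finishes hour 16); surface grinding (finishes hour 11, plus 2-hour gap → hour 13). The latest of these is hour 16, so coating runs hour 16 to 16 + 6 = hour 22.
Sub-assembly cannot start until coating (finishes hour 22, plus 3-hour gap → hour 25); dimensional inspection (finishes hour 16). The controlling bound is hour 25, so sub-assembly finishes at 25 + 6 = hour 31.
All tasks are finished once the last one completes. Finish times: Deburring at 2, Surface grinding at 11, Dimensional inspection at 16, Coating at 22, Sub-assembly at 31. The latest is hour 31.

31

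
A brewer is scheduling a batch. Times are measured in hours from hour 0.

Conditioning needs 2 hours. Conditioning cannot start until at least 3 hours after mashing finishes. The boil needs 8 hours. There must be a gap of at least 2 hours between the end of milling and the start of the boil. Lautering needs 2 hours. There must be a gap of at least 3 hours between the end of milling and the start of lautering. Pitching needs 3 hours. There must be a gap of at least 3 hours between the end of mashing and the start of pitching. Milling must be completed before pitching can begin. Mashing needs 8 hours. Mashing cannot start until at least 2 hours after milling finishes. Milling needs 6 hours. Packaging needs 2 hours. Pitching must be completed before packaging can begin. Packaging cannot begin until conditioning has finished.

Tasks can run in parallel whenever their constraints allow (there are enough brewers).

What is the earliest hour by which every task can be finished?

24

Milling has no prerequisites, so it starts at hour 0 and finishes at hour 6.
The boil cannot begin until milling (finishes hour 6, plus 2-hour gap → hour 8). It runs from hour 8 to 8 + 8 = hour 16.
After milling (finishes hour 6, plus 3-hour gap → hour 9), lautering can start at hour 9 and finishes at hour 11.
Mashing waits on milling (finishes hour 6, plus 2-hour gap → hour 8), so it starts at hour 8 and finishes at 8 + 8 = hour 16.
Conditioning cannot begin until mashing (finishes hour 16, plus 3-hour gap → hour 19). It runs from hour 19 to 19 + 2 = hour 21.
Pitching cannot start until mashing (finishes hour 16, plus 3-hour gap → hour 19); milling (finishes hour 6). The controlling bound is hour 19, so pitching finishes at 19 + 3 = hour 22.
Packaging has to wait for pitching (finishes hour 22); conditioning (finishes hour 21). The latest of these is hour 22, so packaging runs hour 22 to 22 + 2 = hour 24.
All tasks are finished once the last one completes. Finish times: Milling at 6, Mashing at 16, Lautering at 11, The boil at 16, Pitching at 22, Conditioning at 21, Packaging at 24. The latest is hour 24.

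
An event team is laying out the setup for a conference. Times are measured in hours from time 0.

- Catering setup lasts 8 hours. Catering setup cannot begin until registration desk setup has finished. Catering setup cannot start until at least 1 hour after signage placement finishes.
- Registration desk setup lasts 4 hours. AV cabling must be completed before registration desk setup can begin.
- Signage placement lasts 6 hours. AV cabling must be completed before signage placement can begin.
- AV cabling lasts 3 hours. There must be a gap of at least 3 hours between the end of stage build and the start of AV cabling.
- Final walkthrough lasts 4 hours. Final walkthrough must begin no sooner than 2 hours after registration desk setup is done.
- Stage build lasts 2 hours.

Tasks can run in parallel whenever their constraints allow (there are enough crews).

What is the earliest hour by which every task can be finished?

23

Stage build has no prerequisites, so it starts at hour 0 and finishes at hour 2.
After stage build (finishes hour 2, plus 3-hour gap → hour 5), AV cabling can start at hour 5 and finishes at hour 8.
Signage placement waits on AV cabling (finishes hour 8), so it starts at hour 8 and finishes at 8 + 6 = hour 14.
Registration desk setup waits on AV cabling (finishes hour 8), so it starts at hour 8 and finishes at 8 + 4 = hour 12.
Final walkthrough cannot begin until registration desk setup (finishes hour 12, plus 2-hour gap → hour 14). It runs from hour 14 to 14 + 4 = hour 18.
For catering setup: registration desk setup (finishes hour 12); signage placement (finishes hour 14, plus 1-hour gap → hour 15). Taking the maximum gives a start of hour 15, and it finishes at 15 + 8 = hour 23.
All tasks are finished once the last one completes. Finish times: Stage build at 2, AV cabling at 8, Registration desk setup at 12, Signage placement at 14, Catering setup at 23, Final walkthrough at 18. The latest is hour 23.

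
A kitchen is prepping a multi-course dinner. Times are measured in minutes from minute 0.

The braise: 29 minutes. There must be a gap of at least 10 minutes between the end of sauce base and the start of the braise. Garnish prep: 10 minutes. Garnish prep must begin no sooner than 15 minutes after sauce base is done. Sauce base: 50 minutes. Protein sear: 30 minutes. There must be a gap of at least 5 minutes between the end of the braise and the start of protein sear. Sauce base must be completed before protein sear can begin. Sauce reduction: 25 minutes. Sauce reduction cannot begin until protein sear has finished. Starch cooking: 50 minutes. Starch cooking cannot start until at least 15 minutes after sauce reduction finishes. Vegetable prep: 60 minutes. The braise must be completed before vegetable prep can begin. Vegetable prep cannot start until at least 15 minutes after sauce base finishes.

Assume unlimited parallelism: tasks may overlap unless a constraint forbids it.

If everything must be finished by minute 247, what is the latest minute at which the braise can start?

93

Starch cooking must finish by minute 247; it takes 50 minutes, so it must start by 247 − 50 = minute 197.
Since starch cooking (must start by minute 197, minus 15-minute gap → minute 182) depends on it, sauce reduction must finish by minute 182. Backing off its 25-minute duration gives a latest start of minute 157.
Protein sear has to be done before sauce reduction (must start by minute 157). That means finishing by minute 157, i.e. starting by 157 − 30 = minute 127.
Vegetable prep has no dependents, so it just needs to finish by minute 247. Starting by 247 − 60 = minute 187 achieves that.
For the braise: protein sear (must start by minute 127, minus 5-minute gap → minute 122); vegetable prep (must start by minute 187). The most restrictive is minute 122; with a 29-minute duration, the braise must start by minute 93.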